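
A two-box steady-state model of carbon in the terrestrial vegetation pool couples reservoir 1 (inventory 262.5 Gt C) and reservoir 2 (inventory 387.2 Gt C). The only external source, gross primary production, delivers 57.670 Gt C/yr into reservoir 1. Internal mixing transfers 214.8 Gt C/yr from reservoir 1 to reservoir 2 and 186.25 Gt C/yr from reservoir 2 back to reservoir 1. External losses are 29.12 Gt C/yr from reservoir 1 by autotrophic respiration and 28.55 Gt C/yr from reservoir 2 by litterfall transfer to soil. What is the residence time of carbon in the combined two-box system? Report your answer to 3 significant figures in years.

For the system as a whole, the A↔B exchange is internal and contributes nothing to the throughput; only the external sinks remove mass.
M_total = 262.5 + 387.2 = 649.70 Gt C.
ΣF_external_out = 29.12 + 28.55 = 57.670 Gt C/yr.
τ = M_total / ΣF_ext = 649.70 / 57.670 = 11.27 yr.

11.3 yr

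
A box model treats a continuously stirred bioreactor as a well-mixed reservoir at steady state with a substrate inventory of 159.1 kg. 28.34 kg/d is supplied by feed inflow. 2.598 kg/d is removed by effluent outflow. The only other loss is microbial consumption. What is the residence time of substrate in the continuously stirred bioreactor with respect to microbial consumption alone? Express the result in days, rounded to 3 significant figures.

At steady state ΣF_in = ΣF_out.
ΣF_in = 28.340 kg/d.
Microbial consumption flux = ΣF_in − (2.598) = 28.340 − 2.598 = 25.74 kg/d.
τ = M / F = 159.1 / 25.74 = 6.181 d.

6.18 d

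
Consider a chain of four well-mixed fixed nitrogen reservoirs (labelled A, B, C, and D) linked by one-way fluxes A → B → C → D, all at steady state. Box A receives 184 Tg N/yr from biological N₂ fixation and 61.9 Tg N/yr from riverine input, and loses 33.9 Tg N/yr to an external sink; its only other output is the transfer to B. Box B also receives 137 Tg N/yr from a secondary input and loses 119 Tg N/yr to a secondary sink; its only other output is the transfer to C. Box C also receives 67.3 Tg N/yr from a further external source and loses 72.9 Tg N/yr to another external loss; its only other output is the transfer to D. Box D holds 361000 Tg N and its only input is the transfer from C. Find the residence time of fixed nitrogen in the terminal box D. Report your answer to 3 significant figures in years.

1610 yr

Box A: F(A→B) = (184 + 61.9) − 33.9 = 212.00 Tg N/yr.
Box B: F(B→C) = (212.00 + 137) − 119 = 230.00 Tg N/yr.
Box C: F(C→D) = (230.00 + 67.3) − 72.9 = 224.40 Tg N/yr.
Box D throughput = its input = 224.40 Tg N/yr; τ = 361000 / 224.40 = 1609 yr.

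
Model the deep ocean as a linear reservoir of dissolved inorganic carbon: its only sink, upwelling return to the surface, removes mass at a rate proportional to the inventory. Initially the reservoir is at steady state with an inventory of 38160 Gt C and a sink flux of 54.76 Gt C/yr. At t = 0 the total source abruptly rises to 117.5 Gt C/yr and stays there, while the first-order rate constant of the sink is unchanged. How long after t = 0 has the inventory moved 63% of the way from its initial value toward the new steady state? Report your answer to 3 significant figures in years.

τ = M₀/F₀ = 38160/54.76 = 696.9 yr.
The remaining gap fraction is e^(−t/τ); 63% covered ⇒ e^(−t/τ) = 0.370.
t = −τ ln(0.370) = 696.9 × 0.9943 = 692.9 yr.

693 yr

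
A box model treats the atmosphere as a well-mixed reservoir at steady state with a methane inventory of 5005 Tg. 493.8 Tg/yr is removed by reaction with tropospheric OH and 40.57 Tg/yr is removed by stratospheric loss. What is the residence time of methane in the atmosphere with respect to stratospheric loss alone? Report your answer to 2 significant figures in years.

Residence time with respect to a single sink: τ = M / F_sink.
τ = 5005 / 40.57 = 123.4 yr.

120 yr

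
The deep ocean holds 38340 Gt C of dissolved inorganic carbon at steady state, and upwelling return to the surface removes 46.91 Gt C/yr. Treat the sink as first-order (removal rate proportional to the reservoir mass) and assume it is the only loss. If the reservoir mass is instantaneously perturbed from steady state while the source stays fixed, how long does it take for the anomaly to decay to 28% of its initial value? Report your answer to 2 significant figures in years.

For a linear reservoir the anomaly decays as exp(−t/τ) with τ = M/F = 38340/46.91 = 817.3 yr.
exp(−t/τ) = 0.28 ⇒ t = −τ ln(0.28) = 817.3 × 1.273 = 1040 yr.

1000 yr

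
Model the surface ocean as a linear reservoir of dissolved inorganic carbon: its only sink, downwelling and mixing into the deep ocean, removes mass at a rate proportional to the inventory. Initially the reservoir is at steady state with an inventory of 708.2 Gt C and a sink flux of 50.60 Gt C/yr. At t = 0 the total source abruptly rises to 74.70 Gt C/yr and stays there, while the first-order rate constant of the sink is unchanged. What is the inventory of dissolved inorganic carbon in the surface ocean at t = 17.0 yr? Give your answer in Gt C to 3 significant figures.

Residence time τ = M₀/F₀ = 14.00 yr. The eventual steady state is M_∞ = M₀·(F₁/F₀) = 708.2 × 74.70/50.60 = 1045.5 Gt C.
The anomaly ΔM(t) = M(t) − M_∞ decays as ΔM₀·e^(−t/τ) with ΔM₀ = 708.2 − 1045.5 = −337.3 Gt C.
At t = 17.0 yr, e^(−t/τ) = e^(−1.215) = 0.2968, so ΔM = −100.1 Gt C and M = 1045.5 − 100.1 = 945.39 Gt C.

945 Gt C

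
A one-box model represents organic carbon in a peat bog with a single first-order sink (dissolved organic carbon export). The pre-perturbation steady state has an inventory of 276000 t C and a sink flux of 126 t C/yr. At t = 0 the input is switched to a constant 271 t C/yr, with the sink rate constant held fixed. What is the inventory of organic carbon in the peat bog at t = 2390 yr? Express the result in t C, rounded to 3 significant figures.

487000 t C

Residence time τ = M₀/F₀ = 2190 yr. The eventual steady state is M_∞ = M₀·(F₁/F₀) = 276000 × 271/126 = 593620 t C.
The anomaly ΔM(t) = M(t) − M_∞ decays as ΔM₀·e^(−t/τ) with ΔM₀ = 276000 − 593620 = −317600 t C.
At t = 2390 yr, e^(−t/τ) = e^(−1.091) = 0.3359, so ΔM = −106700 t C and M = 593620 − 106700 = 486950 t C.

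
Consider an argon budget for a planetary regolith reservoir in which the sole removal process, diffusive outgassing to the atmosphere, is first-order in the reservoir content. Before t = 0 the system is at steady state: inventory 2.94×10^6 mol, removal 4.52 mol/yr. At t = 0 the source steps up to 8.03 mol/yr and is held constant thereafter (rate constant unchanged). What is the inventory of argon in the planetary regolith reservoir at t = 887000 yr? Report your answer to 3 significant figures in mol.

4.64×10^6 mol

Residence time τ = M₀/F₀ = 650400 yr. The eventual steady state is M_∞ = M₀·(F₁/F₀) = 2.94×10^6 × 8.03/4.52 = 5.2231×10^6 mol.
The anomaly ΔM(t) = M(t) − M_∞ decays as ΔM₀·e^(−t/τ) with ΔM₀ = 2.94×10^6 − 5.2231×10^6 = −2.283×10^6 mol.
At t = 887000 yr, e^(−t/τ) = e^(−1.364) = 0.2557, so ΔM = −583800 mol and M = 5.2231×10^6 − 583800 = 4.6392×10^6 mol.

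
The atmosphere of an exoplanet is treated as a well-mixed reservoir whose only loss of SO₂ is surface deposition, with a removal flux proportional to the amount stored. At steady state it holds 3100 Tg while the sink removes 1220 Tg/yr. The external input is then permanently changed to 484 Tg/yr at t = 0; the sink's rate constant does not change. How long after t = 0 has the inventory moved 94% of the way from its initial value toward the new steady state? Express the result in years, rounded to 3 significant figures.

7.15 yr

τ = M₀/F₀ = 3100/1220 = 2.541 yr.
The remaining gap fraction is e^(−t/τ); 94% covered ⇒ e^(−t/τ) = 0.0600.
t = −τ ln(0.0600) = 2.541 × 2.813 = 7.149 yr.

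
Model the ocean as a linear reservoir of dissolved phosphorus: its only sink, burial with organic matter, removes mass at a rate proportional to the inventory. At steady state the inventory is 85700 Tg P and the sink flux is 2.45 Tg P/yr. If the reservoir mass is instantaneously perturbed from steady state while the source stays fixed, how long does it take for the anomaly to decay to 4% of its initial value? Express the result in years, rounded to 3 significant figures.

For a linear reservoir the anomaly decays as exp(−t/τ) with τ = M/F = 85700/2.45 = 34980 yr.
exp(−t/τ) = 0.04 ⇒ t = −τ ln(0.04) = 34980 × 3.219 = 112600 yr.

113000 yr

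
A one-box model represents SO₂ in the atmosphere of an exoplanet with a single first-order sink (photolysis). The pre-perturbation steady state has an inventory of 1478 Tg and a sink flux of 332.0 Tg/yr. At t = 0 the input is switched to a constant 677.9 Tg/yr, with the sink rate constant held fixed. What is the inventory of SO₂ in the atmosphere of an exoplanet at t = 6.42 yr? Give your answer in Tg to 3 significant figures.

2650 Tg

Residence time τ = M₀/F₀ = 4.452 yr. The eventual steady state is M_∞ = M₀·(F₁/F₀) = 1478 × 677.9/332.0 = 3017.9 Tg.
The anomaly ΔM(t) = M(t) − M_∞ decays as ΔM₀·e^(−t/τ) with ΔM₀ = 1478 − 3017.9 = −1540 Tg.
At t = 6.42 yr, e^(−t/τ) = e^(−1.442) = 0.2364, so ΔM = −364.1 Tg and M = 3017.9 − 364.1 = 2653.8 Tg.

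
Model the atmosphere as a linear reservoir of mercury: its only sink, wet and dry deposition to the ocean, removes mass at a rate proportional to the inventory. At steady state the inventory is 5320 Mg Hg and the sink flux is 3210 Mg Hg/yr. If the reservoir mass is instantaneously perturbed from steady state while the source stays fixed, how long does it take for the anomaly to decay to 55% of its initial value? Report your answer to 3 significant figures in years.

0.991 yr

For a linear reservoir the anomaly decays as exp(−t/τ) with τ = M/F = 5320/3210 = 1.657 yr.
exp(−t/τ) = 0.55 ⇒ t = −τ ln(0.55) = 1.657 × 0.5978 = 0.9908 yr.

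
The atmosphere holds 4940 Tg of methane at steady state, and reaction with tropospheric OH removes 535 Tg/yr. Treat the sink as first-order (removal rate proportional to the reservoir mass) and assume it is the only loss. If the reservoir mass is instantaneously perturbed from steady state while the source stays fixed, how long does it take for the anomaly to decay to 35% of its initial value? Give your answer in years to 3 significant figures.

9.69 yr

For a linear reservoir the anomaly decays as exp(−t/τ) with τ = M/F = 4940/535 = 9.234 yr.
exp(−t/τ) = 0.35 ⇒ t = −τ ln(0.35) = 9.234 × 1.050 = 9.694 yr.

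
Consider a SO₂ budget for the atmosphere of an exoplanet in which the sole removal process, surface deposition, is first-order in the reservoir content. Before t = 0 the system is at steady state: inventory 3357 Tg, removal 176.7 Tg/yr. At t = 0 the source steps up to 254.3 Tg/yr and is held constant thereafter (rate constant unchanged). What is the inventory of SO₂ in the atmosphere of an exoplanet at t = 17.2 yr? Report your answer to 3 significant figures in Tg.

Residence time τ = M₀/F₀ = 19.00 yr. The eventual steady state is M_∞ = M₀·(F₁/F₀) = 3357 × 254.3/176.7 = 4831.3 Tg.
The anomaly ΔM(t) = M(t) − M_∞ decays as ΔM₀·e^(−t/τ) with ΔM₀ = 3357 − 4831.3 = −1474 Tg.
At t = 17.2 yr, e^(−t/τ) = e^(−0.9053) = 0.4044, so ΔM = −596.2 Tg and M = 4831.3 − 596.2 = 4235.1 Tg.

4240 Tg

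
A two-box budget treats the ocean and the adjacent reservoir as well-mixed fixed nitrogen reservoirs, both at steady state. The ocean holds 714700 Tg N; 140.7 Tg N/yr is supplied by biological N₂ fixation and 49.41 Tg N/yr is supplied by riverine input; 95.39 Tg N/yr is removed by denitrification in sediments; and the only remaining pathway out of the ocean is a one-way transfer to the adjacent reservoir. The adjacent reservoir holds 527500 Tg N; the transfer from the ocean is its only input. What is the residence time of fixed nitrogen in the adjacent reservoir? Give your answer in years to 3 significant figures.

Balance the ocean: ΣF_in = 140.7 + 49.41 = 190.11 Tg N/yr.
Transfer to the adjacent reservoir = ΣF_in − (95.39) = 94.720 Tg N/yr.
At steady state the output of the adjacent reservoir equals its input, 94.720 Tg N/yr.
τ = M / F = 527500 / 94.720 = 5569 yr.

5570 yr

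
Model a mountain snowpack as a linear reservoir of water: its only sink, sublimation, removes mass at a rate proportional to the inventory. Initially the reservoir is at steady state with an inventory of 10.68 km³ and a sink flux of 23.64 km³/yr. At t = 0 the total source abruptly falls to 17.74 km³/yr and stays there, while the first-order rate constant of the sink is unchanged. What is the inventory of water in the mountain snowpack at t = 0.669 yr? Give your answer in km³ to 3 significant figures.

8.62 km³

τ = M₀/F₀ = 10.68/23.64 = 0.4518 yr; rate constant k = 1/τ.
New steady state M_∞ = F₁/k = F₁·τ = 17.74 × 0.4518 = 8.0145 km³.
M(t) = M_∞ + (M₀ − M_∞)·e^(−t/τ); t/τ = 0.669/0.4518 = 1.481, so e^(−t/τ) = 0.2275.
M(t) = 8.0145 + 2.665 × 0.2275 = 8.6208 km³.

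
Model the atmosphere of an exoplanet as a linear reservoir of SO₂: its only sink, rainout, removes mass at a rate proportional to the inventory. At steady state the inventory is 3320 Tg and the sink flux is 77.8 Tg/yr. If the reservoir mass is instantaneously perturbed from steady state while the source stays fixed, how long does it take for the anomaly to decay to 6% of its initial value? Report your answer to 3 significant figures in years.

For a linear reservoir the anomaly decays as exp(−t/τ) with τ = M/F = 3320/77.8 = 42.67 yr.
exp(−t/τ) = 0.06 ⇒ t = −τ ln(0.06) = 42.67 × 2.813 = 120.1 yr.

120 yr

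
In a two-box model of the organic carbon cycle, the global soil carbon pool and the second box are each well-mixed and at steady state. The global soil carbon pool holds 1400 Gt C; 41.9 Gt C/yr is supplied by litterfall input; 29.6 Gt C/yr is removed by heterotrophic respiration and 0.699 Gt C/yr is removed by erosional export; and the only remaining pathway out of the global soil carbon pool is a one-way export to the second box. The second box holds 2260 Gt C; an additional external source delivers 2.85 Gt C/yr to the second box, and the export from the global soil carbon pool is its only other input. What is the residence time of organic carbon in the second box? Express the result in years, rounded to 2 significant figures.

160 yr

Balance the global soil carbon pool: ΣF_in = 41.900 Gt C/yr.
Export to the second box = ΣF_in − (29.6 + 0.699) = 11.601 Gt C/yr.
Total input to the second box = 11.601 + 2.85 = 14.451 Gt C/yr; at steady state this equals its total output.
τ = M / F = 2260 / 14.451 = 156.4 yr.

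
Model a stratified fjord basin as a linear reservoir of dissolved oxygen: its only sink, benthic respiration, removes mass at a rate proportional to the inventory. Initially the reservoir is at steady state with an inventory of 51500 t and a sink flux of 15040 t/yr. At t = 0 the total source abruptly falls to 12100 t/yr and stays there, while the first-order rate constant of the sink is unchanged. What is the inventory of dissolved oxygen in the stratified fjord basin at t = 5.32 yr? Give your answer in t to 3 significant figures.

Residence time τ = M₀/F₀ = 3.424 yr. The eventual steady state is M_∞ = M₀·(F₁/F₀) = 51500 × 12100/15040 = 41433 t.
The anomaly ΔM(t) = M(t) − M_∞ decays as ΔM₀·e^(−t/τ) with ΔM₀ = 51500 − 41433 = 10070 t.
At t = 5.32 yr, e^(−t/τ) = e^(−1.554) = 0.2115, so ΔM = 2129 t and M = 41433 + 2129 = 43562 t.

43600 t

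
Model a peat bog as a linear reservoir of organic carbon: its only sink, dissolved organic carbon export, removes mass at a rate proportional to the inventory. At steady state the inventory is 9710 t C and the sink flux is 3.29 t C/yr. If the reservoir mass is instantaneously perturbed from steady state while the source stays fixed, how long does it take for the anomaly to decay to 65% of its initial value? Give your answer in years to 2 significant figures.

1300 yr

For a linear reservoir the anomaly decays as exp(−t/τ) with τ = M/F = 9710/3.29 = 2951 yr.
exp(−t/τ) = 0.65 ⇒ t = −τ ln(0.65) = 2951 × 0.4308 = 1271 yr.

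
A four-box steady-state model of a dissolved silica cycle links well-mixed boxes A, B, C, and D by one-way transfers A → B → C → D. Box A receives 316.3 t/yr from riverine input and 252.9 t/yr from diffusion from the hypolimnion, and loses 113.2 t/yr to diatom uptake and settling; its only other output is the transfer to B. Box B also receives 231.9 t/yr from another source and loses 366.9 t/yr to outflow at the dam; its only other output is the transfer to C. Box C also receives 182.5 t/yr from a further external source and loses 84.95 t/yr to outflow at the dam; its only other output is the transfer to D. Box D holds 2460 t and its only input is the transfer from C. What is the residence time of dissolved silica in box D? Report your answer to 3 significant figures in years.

Box A: F(A→B) = (316.3 + 252.9) − 113.2 = 456.00 t/yr.
Box B: F(B→C) = (456.00 + 231.9) − 366.9 = 321.00 t/yr.
Box C: F(C→D) = (321.00 + 182.5) − 84.95 = 418.55 t/yr.
Box D throughput = its input = 418.55 t/yr; τ = 2460 / 418.55 = 5.877 yr.

5.88 yr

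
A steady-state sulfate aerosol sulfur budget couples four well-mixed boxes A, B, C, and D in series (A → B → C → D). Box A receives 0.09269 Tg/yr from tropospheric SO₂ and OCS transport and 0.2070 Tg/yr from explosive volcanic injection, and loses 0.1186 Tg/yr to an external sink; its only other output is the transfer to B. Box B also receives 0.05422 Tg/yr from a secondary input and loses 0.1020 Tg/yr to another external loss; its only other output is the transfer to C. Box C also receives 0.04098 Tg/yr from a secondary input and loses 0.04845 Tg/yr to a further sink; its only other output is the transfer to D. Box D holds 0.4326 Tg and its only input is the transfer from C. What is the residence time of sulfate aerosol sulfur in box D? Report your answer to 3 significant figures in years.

Box A: F(A→B) = (0.09269 + 0.2070) − 0.1186 = 0.18109 Tg/yr.
Box B: F(B→C) = (0.18109 + 0.05422) − 0.1020 = 0.13331 Tg/yr.
Box C: F(C→D) = (0.13331 + 0.04098) − 0.04845 = 0.12584 Tg/yr.
Box D throughput = its input = 0.12584 Tg/yr; τ = 0.4326 / 0.12584 = 3.438 yr.

3.44 yr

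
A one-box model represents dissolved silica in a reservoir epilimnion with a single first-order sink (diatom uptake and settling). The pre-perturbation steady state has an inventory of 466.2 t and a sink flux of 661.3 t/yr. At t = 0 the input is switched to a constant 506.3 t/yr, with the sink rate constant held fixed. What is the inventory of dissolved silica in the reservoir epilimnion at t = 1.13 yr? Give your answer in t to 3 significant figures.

379 t

τ = M₀/F₀ = 466.2/661.3 = 0.7050 yr; rate constant k = 1/τ.
New steady state M_∞ = F₁/k = F₁·τ = 506.3 × 0.7050 = 356.93 t.
M(t) = M_∞ + (M₀ − M_∞)·e^(−t/τ); t/τ = 1.13/0.7050 = 1.603, so e^(−t/τ) = 0.2013.
M(t) = 356.93 + 109.3 × 0.2013 = 378.93 t.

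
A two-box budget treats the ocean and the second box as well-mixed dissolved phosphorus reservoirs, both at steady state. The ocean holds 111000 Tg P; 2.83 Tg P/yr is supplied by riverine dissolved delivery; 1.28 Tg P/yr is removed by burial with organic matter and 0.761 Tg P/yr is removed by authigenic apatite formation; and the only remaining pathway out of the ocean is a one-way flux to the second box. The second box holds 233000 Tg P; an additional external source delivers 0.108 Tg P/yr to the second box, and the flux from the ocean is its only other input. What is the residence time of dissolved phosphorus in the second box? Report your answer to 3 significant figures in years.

Balance the ocean: ΣF_in = 2.8300 Tg P/yr.
Flux to the second box = ΣF_in − (1.28 + 0.761) = 0.78900 Tg P/yr.
Total input to the second box = 0.78900 + 0.108 = 0.89700 Tg P/yr; at steady state this equals its total output.
τ = M / F = 233000 / 0.89700 = 259800 yr.

260000 yr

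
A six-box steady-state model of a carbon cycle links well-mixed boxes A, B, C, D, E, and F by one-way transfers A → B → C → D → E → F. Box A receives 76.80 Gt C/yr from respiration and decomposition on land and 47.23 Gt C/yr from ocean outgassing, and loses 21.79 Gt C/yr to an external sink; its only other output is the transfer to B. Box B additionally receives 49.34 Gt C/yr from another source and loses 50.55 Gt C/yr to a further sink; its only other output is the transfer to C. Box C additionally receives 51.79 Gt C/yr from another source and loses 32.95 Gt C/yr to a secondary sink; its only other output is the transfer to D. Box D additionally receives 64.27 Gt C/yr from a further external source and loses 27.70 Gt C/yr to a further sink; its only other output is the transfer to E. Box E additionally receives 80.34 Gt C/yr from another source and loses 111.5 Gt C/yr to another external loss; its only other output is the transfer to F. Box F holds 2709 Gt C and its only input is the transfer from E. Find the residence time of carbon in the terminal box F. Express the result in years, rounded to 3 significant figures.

Box A: F(A→B) = (76.80 + 47.23) − 21.79 = 102.24 Gt C/yr.
Box B: F(B→C) = (102.24 + 49.34) − 50.55 = 101.03 Gt C/yr.
Box C: F(C→D) = (101.03 + 51.79) − 32.95 = 119.87 Gt C/yr.
Box D: F(D→E) = (119.87 + 64.27) − 27.70 = 156.44 Gt C/yr.
Box E: F(E→F) = (156.44 + 80.34) − 111.5 = 125.28 Gt C/yr.
Box F throughput = its input = 125.28 Gt C/yr; τ = 2709 / 125.28 = 21.62 yr.

21.6 yr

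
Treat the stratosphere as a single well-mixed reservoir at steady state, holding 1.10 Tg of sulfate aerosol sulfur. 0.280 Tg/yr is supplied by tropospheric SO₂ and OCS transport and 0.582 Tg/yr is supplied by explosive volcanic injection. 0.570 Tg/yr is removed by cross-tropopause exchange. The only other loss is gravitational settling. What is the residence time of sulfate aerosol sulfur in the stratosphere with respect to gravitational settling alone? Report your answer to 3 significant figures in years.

At steady state ΣF_in = ΣF_out.
ΣF_in = 0.280 + 0.582 = 0.86200 Tg/yr.
Gravitational settling flux = ΣF_in − (0.570) = 0.86200 − 0.5700 = 0.2920 Tg/yr.
τ = M / F = 1.10 / 0.2920 = 3.767 yr.

3.77 yr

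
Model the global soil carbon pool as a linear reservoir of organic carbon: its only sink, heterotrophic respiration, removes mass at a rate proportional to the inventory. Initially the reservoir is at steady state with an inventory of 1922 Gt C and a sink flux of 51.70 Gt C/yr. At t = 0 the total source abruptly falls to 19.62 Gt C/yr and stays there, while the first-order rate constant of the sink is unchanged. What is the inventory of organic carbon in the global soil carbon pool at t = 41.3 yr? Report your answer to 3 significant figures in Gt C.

1120 Gt C

The sink rate constant is k = F₀/M₀ = 51.70/1922 = 0.02690 yr⁻¹.
Solving dM/dt = F₁ − kM with M(0) = M₀ gives M(t) = F₁/k + (M₀ − F₁/k)·e^(−kt).
F₁/k = 19.62/0.02690 = 729.39 Gt C; kt = 0.02690 × 41.3 = 1.111, e^(−kt) = 0.3293.
M(41.3) = 729.39 + (1922 − 729.39) × 0.3293 = 729.39 + 392.7 = 1122.1 Gt C.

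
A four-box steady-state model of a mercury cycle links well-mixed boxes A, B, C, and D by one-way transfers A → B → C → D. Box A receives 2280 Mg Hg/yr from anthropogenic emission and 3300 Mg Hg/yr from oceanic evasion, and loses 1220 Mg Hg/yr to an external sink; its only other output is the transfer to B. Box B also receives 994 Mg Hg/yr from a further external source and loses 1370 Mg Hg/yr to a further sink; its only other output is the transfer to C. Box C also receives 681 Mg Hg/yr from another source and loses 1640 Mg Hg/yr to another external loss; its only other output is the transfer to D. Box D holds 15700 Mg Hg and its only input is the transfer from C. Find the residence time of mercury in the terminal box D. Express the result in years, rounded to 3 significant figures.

5.19 yr

Box A: F(A→B) = (2280 + 3300) − 1220 = 4360.0 Mg Hg/yr.
Box B: F(B→C) = (4360.0 + 994) − 1370 = 3984.0 Mg Hg/yr.
Box C: F(C→D) = (3984.0 + 681) − 1640 = 3025.0 Mg Hg/yr.
Box D throughput = its input = 3025.0 Mg Hg/yr; τ = 15700 / 3025.0 = 5.190 yr.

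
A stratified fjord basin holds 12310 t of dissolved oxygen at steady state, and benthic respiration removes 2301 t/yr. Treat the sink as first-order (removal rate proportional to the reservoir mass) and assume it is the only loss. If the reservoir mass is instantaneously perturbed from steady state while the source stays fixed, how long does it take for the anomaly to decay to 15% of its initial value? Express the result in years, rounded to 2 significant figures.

For a linear reservoir the anomaly decays as exp(−t/τ) with τ = M/F = 12310/2301 = 5.350 yr.
exp(−t/τ) = 0.15 ⇒ t = −τ ln(0.15) = 5.350 × 1.897 = 10.15 yr.

10 yr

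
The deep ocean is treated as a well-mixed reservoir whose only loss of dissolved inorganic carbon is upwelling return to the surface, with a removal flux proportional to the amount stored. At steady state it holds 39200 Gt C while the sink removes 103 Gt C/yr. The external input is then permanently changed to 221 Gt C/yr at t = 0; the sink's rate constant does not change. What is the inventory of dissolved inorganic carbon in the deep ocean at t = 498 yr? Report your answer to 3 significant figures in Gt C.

The sink rate constant is k = F₀/M₀ = 103/39200 = 0.002628 yr⁻¹.
Solving dM/dt = F₁ − kM with M(0) = M₀ gives M(t) = F₁/k + (M₀ − F₁/k)·e^(−kt).
F₁/k = 221/0.002628 = 84109 Gt C; kt = 0.002628 × 498 = 1.309, e^(−kt) = 0.2702.
M(498) = 84109 + (39200 − 84109) × 0.2702 = 84109 − 12140 = 71974 Gt C.

72000 Gt C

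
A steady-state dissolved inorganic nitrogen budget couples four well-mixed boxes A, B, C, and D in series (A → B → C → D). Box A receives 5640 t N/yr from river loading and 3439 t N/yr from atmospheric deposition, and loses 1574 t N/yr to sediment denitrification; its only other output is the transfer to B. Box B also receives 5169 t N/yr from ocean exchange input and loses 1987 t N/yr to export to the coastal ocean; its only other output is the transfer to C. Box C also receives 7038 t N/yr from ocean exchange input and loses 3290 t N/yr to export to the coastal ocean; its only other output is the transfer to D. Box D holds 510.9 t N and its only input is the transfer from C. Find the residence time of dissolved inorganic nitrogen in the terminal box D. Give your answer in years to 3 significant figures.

Box A: F(A→B) = (5640 + 3439) − 1574 = 7505.0 t N/yr.
Box B: F(B→C) = (7505.0 + 5169) − 1987 = 10687 t N/yr.
Box C: F(C→D) = (10687 + 7038) − 3290 = 14435 t N/yr.
Box D throughput = its input = 14435 t N/yr; τ = 510.9 / 14435 = 0.03539 yr.

0.0354 yr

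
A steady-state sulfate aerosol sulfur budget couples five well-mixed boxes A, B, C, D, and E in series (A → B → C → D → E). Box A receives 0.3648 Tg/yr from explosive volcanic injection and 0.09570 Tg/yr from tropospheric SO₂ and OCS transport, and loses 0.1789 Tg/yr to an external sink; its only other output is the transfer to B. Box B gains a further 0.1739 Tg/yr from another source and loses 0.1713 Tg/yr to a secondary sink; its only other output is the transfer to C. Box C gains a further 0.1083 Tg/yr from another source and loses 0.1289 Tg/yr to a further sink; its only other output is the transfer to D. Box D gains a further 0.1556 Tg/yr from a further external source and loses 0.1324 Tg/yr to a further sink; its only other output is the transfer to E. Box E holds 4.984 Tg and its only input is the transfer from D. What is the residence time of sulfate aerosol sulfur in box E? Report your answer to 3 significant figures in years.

Box A: F(A→B) = (0.3648 + 0.09570) − 0.1789 = 0.28160 Tg/yr.
Box B: F(B→C) = (0.28160 + 0.1739) − 0.1713 = 0.28420 Tg/yr.
Box C: F(C→D) = (0.28420 + 0.1083) − 0.1289 = 0.26360 Tg/yr.
Box D: F(D→E) = (0.26360 + 0.1556) − 0.1324 = 0.28680 Tg/yr.
Box E throughput = its input = 0.28680 Tg/yr; τ = 4.984 / 0.28680 = 17.38 yr.

17.4 yr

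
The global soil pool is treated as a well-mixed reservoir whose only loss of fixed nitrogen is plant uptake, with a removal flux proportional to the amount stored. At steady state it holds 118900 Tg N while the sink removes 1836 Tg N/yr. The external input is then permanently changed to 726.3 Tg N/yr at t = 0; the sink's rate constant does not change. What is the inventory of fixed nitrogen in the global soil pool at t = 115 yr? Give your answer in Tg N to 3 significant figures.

The sink rate constant is k = F₀/M₀ = 1836/118900 = 0.01544 yr⁻¹.
Solving dM/dt = F₁ − kM with M(0) = M₀ gives M(t) = F₁/k + (M₀ − F₁/k)·e^(−kt).
F₁/k = 726.3/0.01544 = 47035 Tg N; kt = 0.01544 × 115 = 1.776, e^(−kt) = 0.1694.
M(115) = 47035 + (118900 − 47035) × 0.1694 = 47035 + 12170 = 59206 Tg N.

59200 Tg N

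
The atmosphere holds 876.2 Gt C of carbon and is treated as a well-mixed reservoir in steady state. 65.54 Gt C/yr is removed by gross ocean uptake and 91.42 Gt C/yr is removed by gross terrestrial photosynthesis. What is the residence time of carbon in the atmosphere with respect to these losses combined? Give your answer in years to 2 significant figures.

Total removal = 65.54 + 91.42 = 156.96 Gt C/yr.
τ = M / ΣF_out = 876.2 / 156.96 = 5.582 yr.

5.6 yr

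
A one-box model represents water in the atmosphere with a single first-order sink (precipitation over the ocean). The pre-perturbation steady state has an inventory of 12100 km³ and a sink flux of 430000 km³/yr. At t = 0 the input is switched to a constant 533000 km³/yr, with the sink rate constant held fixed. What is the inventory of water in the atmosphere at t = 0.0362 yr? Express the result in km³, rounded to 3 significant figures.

The sink rate constant is k = F₀/M₀ = 430000/12100 = 35.54 yr⁻¹.
Solving dM/dt = F₁ − kM with M(0) = M₀ gives M(t) = F₁/k + (M₀ − F₁/k)·e^(−kt).
F₁/k = 533000/35.54 = 14998 km³; kt = 35.54 × 0.0362 = 1.286, e^(−kt) = 0.2763.
M(0.0362) = 14998 + (12100 − 14998) × 0.2763 = 14998 − 800.7 = 14198 km³.

14200 km³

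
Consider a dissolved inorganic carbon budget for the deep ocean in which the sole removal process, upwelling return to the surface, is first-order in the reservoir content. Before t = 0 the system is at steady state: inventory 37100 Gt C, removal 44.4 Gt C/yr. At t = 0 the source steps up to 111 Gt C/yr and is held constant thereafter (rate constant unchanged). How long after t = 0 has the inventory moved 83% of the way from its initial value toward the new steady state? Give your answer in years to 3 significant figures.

τ = M₀/F₀ = 37100/44.4 = 835.6 yr.
The remaining gap fraction is e^(−t/τ); 83% covered ⇒ e^(−t/τ) = 0.170.
t = −τ ln(0.170) = 835.6 × 1.772 = 1481 yr.

1480 yr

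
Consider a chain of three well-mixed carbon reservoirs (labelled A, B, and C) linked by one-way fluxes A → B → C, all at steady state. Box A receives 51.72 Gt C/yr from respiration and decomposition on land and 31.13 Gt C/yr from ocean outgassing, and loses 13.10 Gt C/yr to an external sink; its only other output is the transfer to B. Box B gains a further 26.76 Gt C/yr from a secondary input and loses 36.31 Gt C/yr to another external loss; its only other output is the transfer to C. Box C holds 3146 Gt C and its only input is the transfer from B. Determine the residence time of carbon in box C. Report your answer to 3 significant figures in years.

52.3 yr

Box A: F(A→B) = (51.72 + 31.13) − 13.10 = 69.750 Gt C/yr.
Box B: F(B→C) = (69.750 + 26.76) − 36.31 = 60.200 Gt C/yr.
Box C throughput = its input = 60.200 Gt C/yr; τ = 3146 / 60.200 = 52.26 yr.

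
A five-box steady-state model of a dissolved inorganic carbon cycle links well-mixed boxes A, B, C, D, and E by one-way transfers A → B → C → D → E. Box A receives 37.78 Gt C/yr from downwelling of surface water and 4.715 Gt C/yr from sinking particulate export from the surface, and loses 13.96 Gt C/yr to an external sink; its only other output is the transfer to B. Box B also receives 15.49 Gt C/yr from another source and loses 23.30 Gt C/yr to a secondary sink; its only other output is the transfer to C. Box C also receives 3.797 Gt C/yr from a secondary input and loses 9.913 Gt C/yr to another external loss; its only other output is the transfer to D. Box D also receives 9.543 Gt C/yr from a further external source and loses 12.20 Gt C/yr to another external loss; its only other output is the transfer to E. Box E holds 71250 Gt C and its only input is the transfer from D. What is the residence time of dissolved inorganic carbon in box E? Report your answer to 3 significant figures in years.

Box A: F(A→B) = (37.78 + 4.715) − 13.96 = 28.535 Gt C/yr.
Box B: F(B→C) = (28.535 + 15.49) − 23.30 = 20.725 Gt C/yr.
Box C: F(C→D) = (20.725 + 3.797) − 9.913 = 14.609 Gt C/yr.
Box D: F(D→E) = (14.609 + 9.543) − 12.20 = 11.952 Gt C/yr.
Box E throughput = its input = 11.952 Gt C/yr; τ = 71250 / 11.952 = 5961 yr.

5960 yr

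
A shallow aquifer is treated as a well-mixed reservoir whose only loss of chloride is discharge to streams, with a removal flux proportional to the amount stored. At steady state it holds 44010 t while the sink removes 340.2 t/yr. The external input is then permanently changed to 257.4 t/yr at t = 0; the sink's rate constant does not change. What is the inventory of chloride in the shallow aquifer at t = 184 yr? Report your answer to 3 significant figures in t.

35900 t

The sink rate constant is k = F₀/M₀ = 340.2/44010 = 0.007730 yr⁻¹.
Solving dM/dt = F₁ − kM with M(0) = M₀ gives M(t) = F₁/k + (M₀ − F₁/k)·e^(−kt).
F₁/k = 257.4/0.007730 = 33299 t; kt = 0.007730 × 184 = 1.422, e^(−kt) = 0.2412.
M(184) = 33299 + (44010 − 33299) × 0.2412 = 33299 + 2583 = 35882 t.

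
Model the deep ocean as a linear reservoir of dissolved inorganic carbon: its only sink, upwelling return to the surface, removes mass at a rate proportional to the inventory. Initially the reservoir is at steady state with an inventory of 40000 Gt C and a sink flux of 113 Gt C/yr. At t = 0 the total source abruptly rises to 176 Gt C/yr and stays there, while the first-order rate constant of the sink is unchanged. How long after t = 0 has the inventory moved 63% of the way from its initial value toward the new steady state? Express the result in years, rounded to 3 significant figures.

τ = M₀/F₀ = 40000/113 = 354.0 yr.
The remaining gap fraction is e^(−t/τ); 63% covered ⇒ e^(−t/τ) = 0.370.
t = −τ ln(0.370) = 354.0 × 0.9943 = 351.9 yr.

352 yr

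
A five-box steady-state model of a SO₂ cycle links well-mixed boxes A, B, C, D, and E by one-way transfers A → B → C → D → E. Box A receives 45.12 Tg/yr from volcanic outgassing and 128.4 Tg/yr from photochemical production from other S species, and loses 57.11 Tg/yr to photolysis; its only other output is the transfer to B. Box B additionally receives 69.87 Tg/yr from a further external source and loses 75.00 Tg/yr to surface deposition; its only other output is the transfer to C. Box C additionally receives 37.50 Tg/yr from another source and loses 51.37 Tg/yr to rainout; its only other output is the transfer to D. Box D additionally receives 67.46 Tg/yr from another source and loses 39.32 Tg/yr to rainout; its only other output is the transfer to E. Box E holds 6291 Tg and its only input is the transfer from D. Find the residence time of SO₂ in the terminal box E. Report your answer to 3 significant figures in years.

50.1 yr

Box A: F(A→B) = (45.12 + 128.4) − 57.11 = 116.41 Tg/yr.
Box B: F(B→C) = (116.41 + 69.87) − 75.00 = 111.28 Tg/yr.
Box C: F(C→D) = (111.28 + 37.50) − 51.37 = 97.410 Tg/yr.
Box D: F(D→E) = (97.410 + 67.46) − 39.32 = 125.55 Tg/yr.
Box E throughput = its input = 125.55 Tg/yr; τ = 6291 / 125.55 = 50.11 yr.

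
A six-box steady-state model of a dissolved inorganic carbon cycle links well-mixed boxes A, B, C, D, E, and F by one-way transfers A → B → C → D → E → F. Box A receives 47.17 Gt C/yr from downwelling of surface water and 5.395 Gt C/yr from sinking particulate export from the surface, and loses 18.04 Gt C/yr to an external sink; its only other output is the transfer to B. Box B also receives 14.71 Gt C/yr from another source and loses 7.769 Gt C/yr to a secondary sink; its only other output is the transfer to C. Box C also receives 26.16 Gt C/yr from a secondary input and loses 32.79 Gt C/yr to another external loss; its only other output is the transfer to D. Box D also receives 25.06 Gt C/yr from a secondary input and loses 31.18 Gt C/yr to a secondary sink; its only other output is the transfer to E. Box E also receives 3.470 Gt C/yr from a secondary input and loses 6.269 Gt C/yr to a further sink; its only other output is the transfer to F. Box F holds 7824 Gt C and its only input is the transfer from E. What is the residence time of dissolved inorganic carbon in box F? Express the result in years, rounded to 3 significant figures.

302 yr

Box A: F(A→B) = (47.17 + 5.395) − 18.04 = 34.525 Gt C/yr.
Box B: F(B→C) = (34.525 + 14.71) − 7.769 = 41.466 Gt C/yr.
Box C: F(C→D) = (41.466 + 26.16) − 32.79 = 34.836 Gt C/yr.
Box D: F(D→E) = (34.836 + 25.06) − 31.18 = 28.716 Gt C/yr.
Box E: F(E→F) = (28.716 + 3.470) − 6.269 = 25.917 Gt C/yr.
Box F throughput = its input = 25.917 Gt C/yr; τ = 7824 / 25.917 = 301.9 yr.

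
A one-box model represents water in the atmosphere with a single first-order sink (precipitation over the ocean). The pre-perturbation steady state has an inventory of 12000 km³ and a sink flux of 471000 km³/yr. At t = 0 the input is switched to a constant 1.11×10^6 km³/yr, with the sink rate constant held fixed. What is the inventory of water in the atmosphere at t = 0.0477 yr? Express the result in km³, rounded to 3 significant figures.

τ = M₀/F₀ = 12000/471000 = 0.02548 yr; rate constant k = 1/τ.
New steady state M_∞ = F₁/k = F₁·τ = 1.11×10^6 × 0.02548 = 28280 km³.
M(t) = M_∞ + (M₀ − M_∞)·e^(−t/τ); t/τ = 0.0477/0.02548 = 1.872, so e^(−t/τ) = 0.1538.
M(t) = 28280 − 16280 × 0.1538 = 25777 km³.

25800 km³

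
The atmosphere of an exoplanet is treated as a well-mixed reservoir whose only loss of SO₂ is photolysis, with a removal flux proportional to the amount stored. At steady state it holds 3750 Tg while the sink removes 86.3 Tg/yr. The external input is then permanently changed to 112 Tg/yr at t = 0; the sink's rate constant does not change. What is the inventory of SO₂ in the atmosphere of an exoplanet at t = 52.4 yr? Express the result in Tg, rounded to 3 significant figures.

Residence time τ = M₀/F₀ = 43.45 yr. The eventual steady state is M_∞ = M₀·(F₁/F₀) = 3750 × 112/86.3 = 4866.7 Tg.
The anomaly ΔM(t) = M(t) − M_∞ decays as ΔM₀·e^(−t/τ) with ΔM₀ = 3750 − 4866.7 = −1117 Tg.
At t = 52.4 yr, e^(−t/τ) = e^(−1.206) = 0.2994, so ΔM = −334.4 Tg and M = 4866.7 − 334.4 = 4532.4 Tg.

4530 Tg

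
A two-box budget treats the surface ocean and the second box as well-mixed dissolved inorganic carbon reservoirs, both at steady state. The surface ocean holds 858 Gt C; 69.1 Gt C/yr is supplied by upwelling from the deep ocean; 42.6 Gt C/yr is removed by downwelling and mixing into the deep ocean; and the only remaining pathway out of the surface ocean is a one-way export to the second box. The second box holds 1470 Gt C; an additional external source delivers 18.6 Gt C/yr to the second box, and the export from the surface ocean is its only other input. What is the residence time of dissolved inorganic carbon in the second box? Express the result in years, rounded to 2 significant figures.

Balance the surface ocean: ΣF_in = 69.100 Gt C/yr.
Export to the second box = ΣF_in − (42.6) = 26.500 Gt C/yr.
Total input to the second box = 26.500 + 18.6 = 45.100 Gt C/yr; at steady state this equals its total output.
τ = M / F = 1470 / 45.100 = 32.59 yr.

33 yr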